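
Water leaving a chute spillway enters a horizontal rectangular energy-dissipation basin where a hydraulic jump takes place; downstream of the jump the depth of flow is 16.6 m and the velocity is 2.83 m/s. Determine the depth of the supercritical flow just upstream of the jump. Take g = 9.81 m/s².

y₁ = 1.50 m

Fr₂ = V₂/√(g·y₂) = 2.83/√(9.81×16.6) = 0.222.
From the momentum equation (using Fr₂), y₁/y₂ = ½[√(1 + 8Fr₂²) − 1] = ½[√1.393 − 1] = 0.0902.
y₁ = 0.0902 × 16.6 = 1.50 m.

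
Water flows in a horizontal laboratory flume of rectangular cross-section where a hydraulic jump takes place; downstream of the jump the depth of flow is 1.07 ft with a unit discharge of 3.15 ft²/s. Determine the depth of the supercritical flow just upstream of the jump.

y₁ = 0.394 ft

V₂ = q/y₂ = 3.15/1.07 = 2.94 ft/s; Fr₂ = V₂/√(g·y₂) = 0.502.
The Bélanger relation is symmetric: y₁/y₂ = ½[√(1 + 8Fr₂²) − 1] = ½[√3.012 − 1] = 0.368.
y₁ = 0.368 × 1.07 = 0.394 ft.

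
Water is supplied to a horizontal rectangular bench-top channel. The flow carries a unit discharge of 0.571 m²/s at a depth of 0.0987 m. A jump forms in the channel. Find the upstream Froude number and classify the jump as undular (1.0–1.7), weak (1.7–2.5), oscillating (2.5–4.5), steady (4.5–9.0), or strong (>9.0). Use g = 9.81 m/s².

Fr₁ = 5.88; steady jump

V₁ = q/y₁ = 0.571/0.0987 = 5.79 m/s. Fr₁ = V₁/√(g·y₁) = 5.79/√(9.81×0.0987) = 5.88.
Fr₁ = 5.88 lies in the steady range.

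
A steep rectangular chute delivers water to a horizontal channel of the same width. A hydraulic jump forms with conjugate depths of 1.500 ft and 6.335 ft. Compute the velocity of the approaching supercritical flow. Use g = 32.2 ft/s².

V₁ = 23.08 ft/s

For a rectangular channel the momentum equation gives q² = ½·g·y₁·y₂·(y₁ + y₂) = ½×32.2×1.500×6.335×7.835 = 1199.
q = √1199 = 34.62 ft²/s.
V₁ = q/y₁ = 34.62/1.500 = 23.08 ft/s.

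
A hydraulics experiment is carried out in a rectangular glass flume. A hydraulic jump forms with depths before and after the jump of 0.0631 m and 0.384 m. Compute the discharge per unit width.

q = 0.231 m²/s

For a rectangular channel the momentum equation gives q² = ½·g·y₁·y₂·(y₁ + y₂) = ½×9.81×0.0631×0.384×0.447 = 0.0531.
q = √0.0531 = 0.231 m²/s.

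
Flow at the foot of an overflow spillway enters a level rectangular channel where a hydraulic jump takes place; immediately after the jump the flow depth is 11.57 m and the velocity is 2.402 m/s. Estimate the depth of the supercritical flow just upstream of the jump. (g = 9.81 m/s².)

y₁ = 1.076 m

Fr₂ = V₂/√(g·y₂) = 2.402/√(9.81×11.57) = 0.2255.
Since the conjugate-depth ratio holds either way, y₁/y₂ = ½[√(1 + 8Fr₂²) − 1] = ½[√1.4067 − 1] = 0.09301.
y₁ = 0.09301 × 11.57 = 1.076 m.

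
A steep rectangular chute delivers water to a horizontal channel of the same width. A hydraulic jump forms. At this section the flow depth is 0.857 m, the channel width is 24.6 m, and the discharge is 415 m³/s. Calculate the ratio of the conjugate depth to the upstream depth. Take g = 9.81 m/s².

y₂/y₁ = 9.11

q = Q/b = 415/24.6 = 16.9 m²/s; V₁ = q/y₁ = 19.7 m/s. Fr₁ = V₁/√(g·y₁) = 6.79.
By Bélanger, y₂/y₁ = ½[√(1 + 8Fr₁²) − 1] = ½[√369.7 − 1] = 9.11.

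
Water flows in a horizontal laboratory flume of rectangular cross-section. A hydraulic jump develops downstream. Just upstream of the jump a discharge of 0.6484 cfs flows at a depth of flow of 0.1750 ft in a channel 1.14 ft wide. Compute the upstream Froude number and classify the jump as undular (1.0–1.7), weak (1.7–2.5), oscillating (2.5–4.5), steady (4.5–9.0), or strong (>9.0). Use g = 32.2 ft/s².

Fr₁ = 1.369; undular jump

q = Q/b = 0.6484/1.14 = 0.5688 ft²/s; V₁ = q/y₁ = 3.250 ft/s. Fr₁ = V₁/√(g·y₁) = 1.369.
Fr₁ = 1.369 lies in the undular range.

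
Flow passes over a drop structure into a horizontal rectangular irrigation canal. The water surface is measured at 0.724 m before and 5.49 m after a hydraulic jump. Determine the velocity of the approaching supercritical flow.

V₁ = 15.2 m/s

For a rectangular channel the momentum equation gives q² = ½·g·y₁·y₂·(y₁ + y₂) = ½×9.81×0.724×5.49×6.21 = 121.
q = √121 = 11.0 m²/s.
V₁ = q/y₁ = 11.0/0.724 = 15.2 m/s.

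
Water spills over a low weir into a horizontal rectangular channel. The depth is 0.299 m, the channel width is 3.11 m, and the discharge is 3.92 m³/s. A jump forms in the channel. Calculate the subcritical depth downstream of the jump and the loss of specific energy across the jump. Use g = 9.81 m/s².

y₂ = 0.902 m; ΔE = 0.203 m

q = Q/b = 3.92/3.11 = 1.26 m²/s; V₁ = q/y₁ = 4.22 m/s. Fr₁ = V₁/√(g·y₁) = 2.46.
Bélanger equation: y₂/y₁ = ½[√(1 + 8Fr₁²) − 1] = ½[√49.47 − 1] = 3.02.
y₂ = 3.02 × 0.299 = 0.902 m.
Head loss: ΔE = (y₂ − y₁)³/(4y₁y₂) = (0.902 − 0.299)³/(4×0.299×0.902) = 0.219/1.08 = 0.203 m.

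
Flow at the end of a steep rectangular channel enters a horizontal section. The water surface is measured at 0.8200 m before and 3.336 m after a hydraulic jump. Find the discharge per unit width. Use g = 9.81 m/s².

q = 7.468 m²/s

For a rectangular channel the momentum equation gives q² = ½·g·y₁·y₂·(y₁ + y₂) = ½×9.81×0.8200×3.336×4.156 = 55.76.
q = √55.76 = 7.468 m²/s.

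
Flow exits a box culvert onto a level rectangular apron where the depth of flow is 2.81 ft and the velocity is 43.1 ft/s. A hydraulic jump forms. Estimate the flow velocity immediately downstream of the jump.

V₂ = 7.27 ft/s

Fr₁ = V₁/√(g·y₁) = 43.1/√(32.2×2.81) = 4.53.
Sequent-depth ratio: y₂/y₁ = ½[√(1 + 8Fr₁²) − 1] = ½[√165.2 − 1] = 5.93.
y₂ = 5.93 × 2.81 = 16.7 ft.
q = V₁·y₁ = 43.1 × 2.81 = 121 ft²/s.
V₂ = q/y₂ = 121/16.7 = 7.27 ft/s.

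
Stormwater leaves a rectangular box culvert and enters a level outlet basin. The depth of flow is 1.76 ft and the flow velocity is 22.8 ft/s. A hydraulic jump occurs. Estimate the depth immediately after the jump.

Fr₁ = V₁/√(g·y₁) = 22.8/√(32.2×1.76) = 3.03.
From the momentum equation for a rectangular channel, y₂/y₁ = ½[√(1 + 8Fr₁²) − 1] = ½[√74.38 − 1] = 3.81.
y₂ = 3.81 × 1.76 = 6.71 ft.

y₂ = 6.71 ft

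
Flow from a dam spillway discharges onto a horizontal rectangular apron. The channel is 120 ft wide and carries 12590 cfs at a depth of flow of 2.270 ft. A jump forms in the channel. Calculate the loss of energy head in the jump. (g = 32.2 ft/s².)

q = Q/b = 12590/120 = 104.9 ft²/s; V₁ = q/y₁ = 46.22 ft/s. Fr₁ = V₁/√(g·y₁) = 5.406.
Bélanger equation: y₂/y₁ = ½[√(1 + 8Fr₁²) − 1] = ½[√234.80 − 1] = 7.162.
y₂ = 7.162 × 2.270 = 16.26 ft.
V₂ = q/y₂ = 104.9/16.26 = 6.454 ft/s. E₁ = y₁ + V₁²/2g = 35.44 ft; E₂ = y₂ + V₂²/2g = 16.90 ft. ΔE = E₁ − E₂ = 18.54 ft.

ΔE = 18.54 ft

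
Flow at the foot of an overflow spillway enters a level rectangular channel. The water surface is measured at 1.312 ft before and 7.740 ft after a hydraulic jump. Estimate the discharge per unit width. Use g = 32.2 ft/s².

q = 38.47 ft²/s

For a rectangular channel the momentum equation gives q² = ½·g·y₁·y₂·(y₁ + y₂) = ½×32.2×1.312×7.740×9.052 = 1480.
q = √1480 = 38.47 ft²/s.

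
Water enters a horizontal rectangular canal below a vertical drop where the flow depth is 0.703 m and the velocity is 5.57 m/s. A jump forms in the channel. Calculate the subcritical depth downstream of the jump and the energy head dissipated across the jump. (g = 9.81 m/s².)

Fr₁ = V₁/√(g·y₁) = 5.57/√(9.81×0.703) = 2.12.
Sequent-depth ratio: y₂/y₁ = ½[√(1 + 8Fr₁²) − 1] = ½[√36.99 − 1] = 2.54.
y₂ = 2.54 × 0.703 = 1.79 m.
Head loss: ΔE = (y₂ − y₁)³/(4y₁y₂) = (1.79 − 0.703)³/(4×0.703×1.79) = 1.27/5.02 = 0.253 m.

y₂ = 1.79 m; ΔE = 0.253 m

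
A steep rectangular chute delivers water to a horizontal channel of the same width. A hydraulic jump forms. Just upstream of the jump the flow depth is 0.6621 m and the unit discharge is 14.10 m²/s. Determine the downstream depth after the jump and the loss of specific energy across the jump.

y₂ = 7.500 m; ΔE = 16.10 m

V₁ = q/y₁ = 14.10/0.6621 = 21.30 m/s. Fr₁ = V₁/√(g·y₁) = 21.30/√(9.81×0.6621) = 8.356.
Conjugate-depth relation: y₂/y₁ = ½[√(1 + 8Fr₁²) − 1] = ½[√559.58 − 1] = 11.33.
y₂ = 11.33 × 0.6621 = 7.500 m.
Head loss: ΔE = (y₂ − y₁)³/(4y₁y₂) = (7.500 − 0.6621)³/(4×0.6621×7.500) = 319.7/19.86 = 16.10 m.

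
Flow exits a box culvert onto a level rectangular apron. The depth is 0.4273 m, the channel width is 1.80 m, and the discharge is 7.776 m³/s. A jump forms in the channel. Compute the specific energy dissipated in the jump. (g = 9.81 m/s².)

q = Q/b = 7.776/1.80 = 4.320 m²/s; V₁ = q/y₁ = 10.11 m/s. Fr₁ = V₁/√(g·y₁) = 4.938.
Bélanger equation: y₂/y₁ = ½[√(1 + 8Fr₁²) − 1] = ½[√196.07 − 1] = 6.501.
y₂ = 6.501 × 0.4273 = 2.778 m.
V₂ = q/y₂ = 4.320/2.778 = 1.555 m/s. E₁ = y₁ + V₁²/2g = 5.637 m; E₂ = y₂ + V₂²/2g = 2.901 m. ΔE = E₁ − E₂ = 2.736 m.

ΔE = 2.736 m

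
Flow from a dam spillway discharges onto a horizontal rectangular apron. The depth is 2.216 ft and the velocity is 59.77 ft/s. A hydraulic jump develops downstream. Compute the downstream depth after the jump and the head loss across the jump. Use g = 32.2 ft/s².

Fr₁ = V₁/√(g·y₁) = 59.77/√(32.2×2.216) = 7.076.
From the momentum equation for a rectangular channel, y₂/y₁ = ½[√(1 + 8Fr₁²) − 1] = ½[√401.53 − 1] = 9.519.
y₂ = 9.519 × 2.216 = 21.09 ft.
q = V₁·y₁ = 59.77 × 2.216 = 132.5 ft²/s. V₂ = q/y₂ = 132.5/21.09 = 6.279 ft/s. E₁ = y₁ + V₁²/2g = 57.69 ft; E₂ = y₂ + V₂²/2g = 21.71 ft. ΔE = E₁ − E₂ = 35.98 ft.

y₂ = 21.09 ft; ΔE = 35.98 ft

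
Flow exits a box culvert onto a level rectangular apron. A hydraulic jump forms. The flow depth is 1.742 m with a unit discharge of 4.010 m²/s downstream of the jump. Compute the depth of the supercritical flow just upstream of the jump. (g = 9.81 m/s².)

V₂ = q/y₂ = 4.010/1.742 = 2.302 m/s; Fr₂ = V₂/√(g·y₂) = 0.5568.
Applying the sequent-depth relation in reverse, y₁/y₂ = ½[√(1 + 8Fr₂²) − 1] = ½[√3.4806 − 1] = 0.4328.
y₁ = 0.4328 × 1.742 = 0.7540 m.

y₁ = 0.7540 m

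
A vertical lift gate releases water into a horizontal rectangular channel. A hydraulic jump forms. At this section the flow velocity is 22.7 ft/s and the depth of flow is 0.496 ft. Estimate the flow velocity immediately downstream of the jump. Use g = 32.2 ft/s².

Fr₁ = V₁/√(g·y₁) = 22.7/√(32.2×0.496) = 5.68.
From the momentum equation for a rectangular channel, y₂/y₁ = ½[√(1 + 8Fr₁²) − 1] = ½[√259.1 − 1] = 7.55.
y₂ = 7.55 × 0.496 = 3.74 ft.
q = V₁·y₁ = 22.7 × 0.496 = 11.3 ft²/s.
V₂ = q/y₂ = 11.3/3.74 = 3.01 ft/s.

V₂ = 3.01 ft/s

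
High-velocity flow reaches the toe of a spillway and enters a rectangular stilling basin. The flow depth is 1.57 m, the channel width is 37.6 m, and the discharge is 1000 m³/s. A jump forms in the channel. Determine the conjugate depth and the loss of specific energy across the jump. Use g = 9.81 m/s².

q = Q/b = 1000/37.6 = 26.6 m²/s; V₁ = q/y₁ = 16.9 m/s. Fr₁ = V₁/√(g·y₁) = 4.32.
By Bélanger, y₂/y₁ = ½[√(1 + 8Fr₁²) − 1] = ½[√150.1 − 1] = 5.62.
y₂ = 5.62 × 1.57 = 8.83 m.
V₂ = q/y₂ = 26.6/8.83 = 3.01 m/s. E₁ = y₁ + V₁²/2g = 16.2 m; E₂ = y₂ + V₂²/2g = 9.29 m. ΔE = E₁ − E₂ = 6.90 m.

y₂ = 8.83 m; ΔE = 6.90 m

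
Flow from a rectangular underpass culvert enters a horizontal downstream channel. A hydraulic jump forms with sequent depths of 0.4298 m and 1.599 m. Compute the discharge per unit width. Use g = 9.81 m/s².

q = 2.615 m²/s

For a rectangular channel the momentum equation gives q² = ½·g·y₁·y₂·(y₁ + y₂) = ½×9.81×0.4298×1.599×2.029 = 6.839.
q = √6.839 = 2.615 m²/s.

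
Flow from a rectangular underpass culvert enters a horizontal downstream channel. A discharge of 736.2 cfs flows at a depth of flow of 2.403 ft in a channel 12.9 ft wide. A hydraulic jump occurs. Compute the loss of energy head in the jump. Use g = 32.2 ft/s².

ΔE = 2.329 ft

q = Q/b = 736.2/12.9 = 57.07 ft²/s; V₁ = q/y₁ = 23.75 ft/s. Fr₁ = V₁/√(g·y₁) = 2.700.
Sequent-depth ratio: y₂/y₁ = ½[√(1 + 8Fr₁²) − 1] = ½[√59.316 − 1] = 3.351.
y₂ = 3.351 × 2.403 = 8.052 ft.
Head loss: ΔE = (y₂ − y₁)³/(4y₁y₂) = (8.052 − 2.403)³/(4×2.403×8.052) = 180.3/77.40 = 2.329 ft.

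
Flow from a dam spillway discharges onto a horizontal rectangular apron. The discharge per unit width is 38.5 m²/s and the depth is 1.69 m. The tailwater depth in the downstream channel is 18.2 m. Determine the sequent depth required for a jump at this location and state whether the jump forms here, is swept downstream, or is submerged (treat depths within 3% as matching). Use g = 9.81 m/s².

y₂ = 12.6 m; the jump is submerged

V₁ = q/y₁ = 38.5/1.69 = 22.8 m/s. Fr₁ = V₁/√(g·y₁) = 22.8/√(9.81×1.69) = 5.59.
Bélanger equation: y₂/y₁ = ½[√(1 + 8Fr₁²) − 1] = ½[√251.4 − 1] = 7.43.
y₂ = 7.43 × 1.69 = 12.6 m.
Tailwater y_tw = 18.2 m: y_tw > y₂, so the jump is submerged.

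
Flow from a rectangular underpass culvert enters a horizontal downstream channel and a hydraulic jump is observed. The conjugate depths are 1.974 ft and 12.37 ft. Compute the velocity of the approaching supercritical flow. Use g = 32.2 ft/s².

For a rectangular channel the momentum equation gives q² = ½·g·y₁·y₂·(y₁ + y₂) = ½×32.2×1.974×12.37×14.34 = 5639.
q = √5639 = 75.09 ft²/s.
V₁ = q/y₁ = 75.09/1.974 = 38.04 ft/s.

V₁ = 38.04 ft/s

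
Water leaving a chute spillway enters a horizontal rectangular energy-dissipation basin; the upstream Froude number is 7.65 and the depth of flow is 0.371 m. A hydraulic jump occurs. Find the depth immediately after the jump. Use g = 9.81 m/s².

Fr₁ = 7.65 (given).
Bélanger equation: y₂/y₁ = ½[√(1 + 8Fr₁²) − 1] = ½[√469.2 − 1] = 10.3.
y₂ = 10.3 × 0.371 = 3.83 m.

y₂ = 3.83 m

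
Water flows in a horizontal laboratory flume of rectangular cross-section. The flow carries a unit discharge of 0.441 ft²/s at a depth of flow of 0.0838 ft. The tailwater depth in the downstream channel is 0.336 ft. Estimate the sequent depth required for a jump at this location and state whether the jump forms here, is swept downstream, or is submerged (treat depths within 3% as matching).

V₁ = q/y₁ = 0.441/0.0838 = 5.26 ft/s. Fr₁ = V₁/√(g·y₁) = 5.26/√(32.2×0.0838) = 3.20.
Conjugate-depth relation: y₂/y₁ = ½[√(1 + 8Fr₁²) − 1] = ½[√83.11 − 1] = 4.06.
y₂ = 4.06 × 0.0838 = 0.340 ft.
Tailwater y_tw = 0.336 ft: y_tw ≈ y₂, so the jump forms here.

y₂ = 0.340 ft; the jump forms here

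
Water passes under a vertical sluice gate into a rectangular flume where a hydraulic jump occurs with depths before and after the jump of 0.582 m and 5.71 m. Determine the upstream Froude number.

Fr₁ = 7.28

For a rectangular channel the momentum equation gives q² = ½·g·y₁·y₂·(y₁ + y₂) = ½×9.81×0.582×5.71×6.29 = 103.
q = √103 = 10.1 m²/s.
V₁ = q/y₁ = 17.4 m/s; Fr₁ = V₁/√(g·y₁) = 7.28.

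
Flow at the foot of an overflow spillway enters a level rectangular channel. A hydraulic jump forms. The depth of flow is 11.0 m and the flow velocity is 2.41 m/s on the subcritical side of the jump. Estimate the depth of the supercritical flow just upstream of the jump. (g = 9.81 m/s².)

y₁ = 1.08 m

Fr₂ = V₂/√(g·y₂) = 2.41/√(9.81×11.0) = 0.232.
From the momentum equation (using Fr₂), y₁/y₂ = ½[√(1 + 8Fr₂²) − 1] = ½[√1.431 − 1] = 0.0980.
y₁ = 0.0980 × 11.0 = 1.08 m.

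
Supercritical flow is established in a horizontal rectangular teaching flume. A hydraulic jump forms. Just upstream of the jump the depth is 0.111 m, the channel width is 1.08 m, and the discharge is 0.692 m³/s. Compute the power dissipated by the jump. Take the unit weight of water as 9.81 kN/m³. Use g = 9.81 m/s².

P = 6.54 kW

q = Q/b = 0.692/1.08 = 0.641 m²/s; V₁ = q/y₁ = 5.77 m/s. Fr₁ = V₁/√(g·y₁) = 5.53.
Sequent-depth ratio: y₂/y₁ = ½[√(1 + 8Fr₁²) − 1] = ½[√245.8 − 1] = 7.34.
y₂ = 7.34 × 0.111 = 0.815 m.
V₂ = q/y₂ = 0.641/0.815 = 0.787 m/s. E₁ = y₁ + V₁²/2g = 1.81 m; E₂ = y₂ + V₂²/2g = 0.846 m. ΔE = E₁ − E₂ = 0.963 m.
P = γ·Q·ΔE = 9.81 × 0.692 × 0.963 = 6.54 kW.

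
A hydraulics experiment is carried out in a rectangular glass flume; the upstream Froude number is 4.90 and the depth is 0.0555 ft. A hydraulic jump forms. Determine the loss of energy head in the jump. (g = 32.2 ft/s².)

ΔE = 0.348 ft

Fr₁ = 4.90 (given).
Bélanger equation: y₂/y₁ = ½[√(1 + 8Fr₁²) − 1] = ½[√193.1 − 1] = 6.45.
y₂ = 6.45 × 0.0555 = 0.358 ft.
V₁ = Fr₁·√(g·y₁) = 4.90×√(32.2×0.0555) = 6.55 ft/s; q = V₁·y₁ = 0.364 ft²/s. V₂ = q/y₂ = 0.364/0.358 = 1.02 ft/s. E₁ = y₁ + V₁²/2g = 0.722 ft; E₂ = y₂ + V₂²/2g = 0.374 ft. ΔE = E₁ − E₂ = 0.348 ft.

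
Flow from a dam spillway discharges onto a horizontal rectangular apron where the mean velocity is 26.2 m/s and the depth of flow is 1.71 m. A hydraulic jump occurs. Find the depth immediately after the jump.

Fr₁ = V₁/√(g·y₁) = 26.2/√(9.81×1.71) = 6.40.
By Bélanger, y₂/y₁ = ½[√(1 + 8Fr₁²) − 1] = ½[√328.4 − 1] = 8.56.
y₂ = 8.56 × 1.71 = 14.6 m.

y₂ = 14.6 m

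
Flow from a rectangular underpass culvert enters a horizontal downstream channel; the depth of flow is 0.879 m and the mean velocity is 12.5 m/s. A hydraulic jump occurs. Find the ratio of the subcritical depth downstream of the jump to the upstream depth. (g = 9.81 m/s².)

y₂/y₁ = 5.54

Fr₁ = V₁/√(g·y₁) = 12.5/√(9.81×0.879) = 4.26.
Conjugate-depth relation: y₂/y₁ = ½[√(1 + 8Fr₁²) − 1] = ½[√146.0 − 1] = 5.54.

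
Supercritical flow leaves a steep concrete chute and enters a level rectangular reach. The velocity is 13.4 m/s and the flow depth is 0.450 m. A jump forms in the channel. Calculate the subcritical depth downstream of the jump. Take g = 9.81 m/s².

Fr₁ = V₁/√(g·y₁) = 13.4/√(9.81×0.450) = 6.38.
Sequent-depth ratio: y₂/y₁ = ½[√(1 + 8Fr₁²) − 1] = ½[√326.4 − 1] = 8.53.
y₂ = 8.53 × 0.450 = 3.84 m.

y₂ = 3.84 m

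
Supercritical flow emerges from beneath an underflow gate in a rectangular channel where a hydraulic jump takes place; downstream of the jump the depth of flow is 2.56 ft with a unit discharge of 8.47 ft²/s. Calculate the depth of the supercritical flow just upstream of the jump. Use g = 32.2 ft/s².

y₁ = 0.558 ft

V₂ = q/y₂ = 8.47/2.56 = 3.31 ft/s; Fr₂ = V₂/√(g·y₂) = 0.364.
Since the conjugate-depth ratio holds either way, y₁/y₂ = ½[√(1 + 8Fr₂²) − 1] = ½[√2.062 − 1] = 0.218.
y₁ = 0.218 × 2.56 = 0.558 ft.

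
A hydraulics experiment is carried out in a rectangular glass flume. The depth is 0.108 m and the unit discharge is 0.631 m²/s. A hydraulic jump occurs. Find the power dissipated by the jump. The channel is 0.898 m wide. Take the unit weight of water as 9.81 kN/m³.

V₁ = q/y₁ = 0.631/0.108 = 5.84 m/s. Fr₁ = V₁/√(g·y₁) = 5.84/√(9.81×0.108) = 5.68.
From the momentum equation for a rectangular channel, y₂/y₁ = ½[√(1 + 8Fr₁²) − 1] = ½[√258.8 − 1] = 7.54.
y₂ = 7.54 × 0.108 = 0.815 m.
V₂ = q/y₂ = 0.631/0.815 = 0.775 m/s. E₁ = y₁ + V₁²/2g = 1.85 m; E₂ = y₂ + V₂²/2g = 0.845 m. ΔE = E₁ − E₂ = 1.00 m.
Q = q·b = 0.631 × 0.898 = 0.567 m³/s. P = γ·Q·ΔE = 9.81 × 0.567 × 1.00 = 5.57 kW.

P = 5.57 kW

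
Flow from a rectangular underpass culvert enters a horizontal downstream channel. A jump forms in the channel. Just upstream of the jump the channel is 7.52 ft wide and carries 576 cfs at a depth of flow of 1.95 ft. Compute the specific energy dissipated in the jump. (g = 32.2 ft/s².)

ΔE = 12.6 ft

q = Q/b = 576/7.52 = 76.6 ft²/s; V₁ = q/y₁ = 39.3 ft/s. Fr₁ = V₁/√(g·y₁) = 4.96.
Sequent-depth ratio: y₂/y₁ = ½[√(1 + 8Fr₁²) − 1] = ½[√197.6 − 1] = 6.53.
y₂ = 6.53 × 1.95 = 12.7 ft.
V₂ = q/y₂ = 76.6/12.7 = 6.02 ft/s. E₁ = y₁ + V₁²/2g = 25.9 ft; E₂ = y₂ + V₂²/2g = 13.3 ft. ΔE = E₁ − E₂ = 12.6 ft.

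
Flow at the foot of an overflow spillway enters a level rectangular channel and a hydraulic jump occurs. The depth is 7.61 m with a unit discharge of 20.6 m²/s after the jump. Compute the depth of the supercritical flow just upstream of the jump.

V₂ = q/y₂ = 20.6/7.61 = 2.71 m/s; Fr₂ = V₂/√(g·y₂) = 0.313.
Applying the sequent-depth relation in reverse, y₁/y₂ = ½[√(1 + 8Fr₂²) − 1] = ½[√1.785 − 1] = 0.168.
y₁ = 0.168 × 7.61 = 1.28 m.

y₁ = 1.28 m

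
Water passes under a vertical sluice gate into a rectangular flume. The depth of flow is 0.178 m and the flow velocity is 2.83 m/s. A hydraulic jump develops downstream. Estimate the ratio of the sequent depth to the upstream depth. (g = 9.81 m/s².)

y₂/y₁ = 2.57

Fr₁ = V₁/√(g·y₁) = 2.83/√(9.81×0.178) = 2.14.
Conjugate-depth relation: y₂/y₁ = ½[√(1 + 8Fr₁²) − 1] = ½[√37.69 − 1] = 2.57.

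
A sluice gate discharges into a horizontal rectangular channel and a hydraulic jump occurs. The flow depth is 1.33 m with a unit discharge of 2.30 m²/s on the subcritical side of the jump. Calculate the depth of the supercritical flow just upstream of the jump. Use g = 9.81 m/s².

V₂ = q/y₂ = 2.30/1.33 = 1.73 m/s; Fr₂ = V₂/√(g·y₂) = 0.479.
Applying the sequent-depth relation in reverse, y₁/y₂ = ½[√(1 + 8Fr₂²) − 1] = ½[√2.834 − 1] = 0.342.
y₁ = 0.342 × 1.33 = 0.454 m.

y₁ = 0.454 m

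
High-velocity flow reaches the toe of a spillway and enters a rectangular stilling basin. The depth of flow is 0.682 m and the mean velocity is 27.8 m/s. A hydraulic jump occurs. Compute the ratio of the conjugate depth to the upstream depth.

Fr₁ = V₁/√(g·y₁) = 27.8/√(9.81×0.682) = 10.7.
By Bélanger, y₂/y₁ = ½[√(1 + 8Fr₁²) − 1] = ½[√925.1 − 1] = 14.7.

y₂/y₁ = 14.7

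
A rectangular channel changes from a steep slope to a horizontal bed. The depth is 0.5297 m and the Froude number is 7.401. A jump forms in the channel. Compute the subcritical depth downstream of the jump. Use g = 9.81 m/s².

Fr₁ = 7.401 (given).
From the momentum equation for a rectangular channel, y₂/y₁ = ½[√(1 + 8Fr₁²) − 1] = ½[√439.20 − 1] = 9.979.
y₂ = 9.979 × 0.5297 = 5.286 m.

y₂ = 5.286 m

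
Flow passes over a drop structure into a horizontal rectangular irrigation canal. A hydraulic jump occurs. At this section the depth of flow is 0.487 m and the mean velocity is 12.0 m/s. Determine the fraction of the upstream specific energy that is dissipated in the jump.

ΔE/E₁ = 0.529 (52.9%)

Fr₁ = V₁/√(g·y₁) = 12.0/√(9.81×0.487) = 5.49.
By Bélanger, y₂/y₁ = ½[√(1 + 8Fr₁²) − 1] = ½[√242.1 − 1] = 7.28.
y₂ = 7.28 × 0.487 = 3.55 m.
E₁ = y₁ + V₁²/2g = 7.83 m. ΔE = (y₂ − y₁)³/(4y₁y₂) = 4.14 m. ΔE/E₁ = 4.14/7.83 = 0.529.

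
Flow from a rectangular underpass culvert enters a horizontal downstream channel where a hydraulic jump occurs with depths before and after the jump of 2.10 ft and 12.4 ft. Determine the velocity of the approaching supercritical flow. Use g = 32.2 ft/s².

V₁ = 37.1 ft/s

For a rectangular channel the momentum equation gives q² = ½·g·y₁·y₂·(y₁ + y₂) = ½×32.2×2.10×12.4×14.5 = 6079.
q = √6079 = 78.0 ft²/s.
V₁ = q/y₁ = 78.0/2.10 = 37.1 ft/s.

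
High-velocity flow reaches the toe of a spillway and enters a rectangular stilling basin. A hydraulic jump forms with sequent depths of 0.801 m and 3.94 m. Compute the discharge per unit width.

For a rectangular channel the momentum equation gives q² = ½·g·y₁·y₂·(y₁ + y₂) = ½×9.81×0.801×3.94×4.74 = 73.4.
q = √73.4 = 8.57 m²/s.

q = 8.57 m²/s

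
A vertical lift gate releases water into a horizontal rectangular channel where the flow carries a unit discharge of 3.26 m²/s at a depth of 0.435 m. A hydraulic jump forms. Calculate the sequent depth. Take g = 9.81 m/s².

y₂ = 2.02 m

V₁ = q/y₁ = 3.26/0.435 = 7.49 m/s. Fr₁ = V₁/√(g·y₁) = 7.49/√(9.81×0.435) = 3.63.
Conjugate-depth relation: y₂/y₁ = ½[√(1 + 8Fr₁²) − 1] = ½[√106.3 − 1] = 4.65.
y₂ = 4.65 × 0.435 = 2.02 m.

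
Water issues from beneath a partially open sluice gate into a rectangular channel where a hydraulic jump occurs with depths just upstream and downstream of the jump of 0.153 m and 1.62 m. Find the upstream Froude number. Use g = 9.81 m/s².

Fr₁ = 7.83

For a rectangular channel the momentum equation gives q² = ½·g·y₁·y₂·(y₁ + y₂) = ½×9.81×0.153×1.62×1.77 = 2.16.
q = √2.16 = 1.47 m²/s.
V₁ = q/y₁ = 9.60 m/s; Fr₁ = V₁/√(g·y₁) = 7.83.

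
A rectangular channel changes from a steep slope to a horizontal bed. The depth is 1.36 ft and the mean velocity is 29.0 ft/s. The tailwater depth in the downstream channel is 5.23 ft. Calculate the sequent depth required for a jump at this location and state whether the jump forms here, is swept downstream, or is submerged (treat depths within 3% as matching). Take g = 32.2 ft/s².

y₂ = 7.78 ft; the jump is swept downstream

Fr₁ = V₁/√(g·y₁) = 29.0/√(32.2×1.36) = 4.38.
From the momentum equation for a rectangular channel, y₂/y₁ = ½[√(1 + 8Fr₁²) − 1] = ½[√154.6 − 1] = 5.72.
y₂ = 5.72 × 1.36 = 7.78 ft.
Tailwater y_tw = 5.23 ft: y_tw < y₂, so the jump is swept downstream.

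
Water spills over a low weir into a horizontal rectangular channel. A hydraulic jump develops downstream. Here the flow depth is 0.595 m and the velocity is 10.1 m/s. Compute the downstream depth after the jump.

Fr₁ = V₁/√(g·y₁) = 10.1/√(9.81×0.595) = 4.18.
Bélanger equation: y₂/y₁ = ½[√(1 + 8Fr₁²) − 1] = ½[√140.8 − 1] = 5.43.
y₂ = 5.43 × 0.595 = 3.23 m.

y₂ = 3.23 m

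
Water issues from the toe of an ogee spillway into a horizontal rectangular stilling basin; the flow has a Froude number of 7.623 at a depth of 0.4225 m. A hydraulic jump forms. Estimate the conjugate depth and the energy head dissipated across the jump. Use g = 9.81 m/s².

Fr₁ = 7.623 (given).
Sequent-depth ratio: y₂/y₁ = ½[√(1 + 8Fr₁²) − 1] = ½[√465.88 − 1] = 10.29.
y₂ = 10.29 × 0.4225 = 4.348 m.
V₁ = Fr₁·√(g·y₁) = 7.623×√(9.81×0.4225) = 15.52 m/s; q = V₁·y₁ = 6.557 m²/s. V₂ = q/y₂ = 6.557/4.348 = 1.508 m/s. E₁ = y₁ + V₁²/2g = 12.70 m; E₂ = y₂ + V₂²/2g = 4.464 m. ΔE = E₁ − E₂ = 8.234 m.

y₂ = 4.348 m; ΔE = 8.234 m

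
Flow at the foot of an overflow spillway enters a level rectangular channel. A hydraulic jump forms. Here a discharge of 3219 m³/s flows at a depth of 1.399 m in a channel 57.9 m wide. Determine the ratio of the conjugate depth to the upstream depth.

q = Q/b = 3219/57.9 = 55.60 m²/s; V₁ = q/y₁ = 39.74 m/s. Fr₁ = V₁/√(g·y₁) = 10.73.
By Bélanger, y₂/y₁ = ½[√(1 + 8Fr₁²) − 1] = ½[√921.56 − 1] = 14.68.

y₂/y₁ = 14.68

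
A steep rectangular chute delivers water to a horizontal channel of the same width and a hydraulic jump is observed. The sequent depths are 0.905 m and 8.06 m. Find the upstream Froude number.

Fr₁ = 6.64

For a rectangular channel the momentum equation gives q² = ½·g·y₁·y₂·(y₁ + y₂) = ½×9.81×0.905×8.06×8.96 = 321.
q = √321 = 17.9 m²/s.
V₁ = q/y₁ = 19.8 m/s; Fr₁ = V₁/√(g·y₁) = 6.64.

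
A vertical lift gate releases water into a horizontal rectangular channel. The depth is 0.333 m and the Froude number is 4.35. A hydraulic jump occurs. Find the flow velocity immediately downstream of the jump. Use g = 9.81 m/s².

V₂ = 1.39 m/s

Fr₁ = 4.35 (given).
Sequent-depth ratio: y₂/y₁ = ½[√(1 + 8Fr₁²) − 1] = ½[√152.4 − 1] = 5.67.
y₂ = 5.67 × 0.333 = 1.89 m.
V₁ = Fr₁·√(g·y₁) = 4.35×√(9.81×0.333) = 7.86 m/s; q = V₁·y₁ = 2.62 m²/s.
V₂ = q/y₂ = 2.62/1.89 = 1.39 m/s.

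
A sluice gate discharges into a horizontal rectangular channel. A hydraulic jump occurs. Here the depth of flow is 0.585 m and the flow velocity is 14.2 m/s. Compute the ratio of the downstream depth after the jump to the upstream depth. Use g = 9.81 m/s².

Fr₁ = V₁/√(g·y₁) = 14.2/√(9.81×0.585) = 5.93.
Bélanger equation: y₂/y₁ = ½[√(1 + 8Fr₁²) − 1] = ½[√282.1 − 1] = 7.90.

y₂/y₁ = 7.90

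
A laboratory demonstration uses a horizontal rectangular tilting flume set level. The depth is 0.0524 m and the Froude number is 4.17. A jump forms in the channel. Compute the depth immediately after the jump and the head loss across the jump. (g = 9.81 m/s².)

y₂ = 0.284 m; ΔE = 0.209 m

Fr₁ = 4.17 (given).
Bélanger equation: y₂/y₁ = ½[√(1 + 8Fr₁²) − 1] = ½[√140.1 − 1] = 5.42.
y₂ = 5.42 × 0.0524 = 0.284 m.
V₁ = Fr₁·√(g·y₁) = 4.17×√(9.81×0.0524) = 2.99 m/s; q = V₁·y₁ = 0.157 m²/s. V₂ = q/y₂ = 0.157/0.284 = 0.552 m/s. E₁ = y₁ + V₁²/2g = 0.508 m; E₂ = y₂ + V₂²/2g = 0.299 m. ΔE = E₁ − E₂ = 0.209 m.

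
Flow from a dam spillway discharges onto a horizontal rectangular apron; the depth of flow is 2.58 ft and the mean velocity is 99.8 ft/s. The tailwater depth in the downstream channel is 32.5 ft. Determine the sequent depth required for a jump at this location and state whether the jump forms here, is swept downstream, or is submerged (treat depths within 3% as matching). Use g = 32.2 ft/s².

y₂ = 38.7 ft; the jump is swept downstream

Fr₁ = V₁/√(g·y₁) = 99.8/√(32.2×2.58) = 10.9.
Sequent-depth ratio: y₂/y₁ = ½[√(1 + 8Fr₁²) − 1] = ½[√960.1 − 1] = 15.0.
y₂ = 15.0 × 2.58 = 38.7 ft.
Tailwater y_tw = 32.5 ft: y_tw < y₂, so the jump is swept downstream.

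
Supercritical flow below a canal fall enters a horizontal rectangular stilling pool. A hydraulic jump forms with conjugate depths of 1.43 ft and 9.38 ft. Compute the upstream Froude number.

Fr₁ = 4.98

For a rectangular channel the momentum equation gives q² = ½·g·y₁·y₂·(y₁ + y₂) = ½×32.2×1.43×9.38×10.8 = 2334.
q = √2334 = 48.3 ft²/s.
V₁ = q/y₁ = 33.8 ft/s; Fr₁ = V₁/√(g·y₁) = 4.98.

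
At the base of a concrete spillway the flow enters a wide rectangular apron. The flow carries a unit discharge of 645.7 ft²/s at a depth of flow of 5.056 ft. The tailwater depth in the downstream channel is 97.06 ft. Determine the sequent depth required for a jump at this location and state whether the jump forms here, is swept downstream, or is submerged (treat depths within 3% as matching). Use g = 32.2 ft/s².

V₁ = q/y₁ = 645.7/5.056 = 127.7 ft/s. Fr₁ = V₁/√(g·y₁) = 127.7/√(32.2×5.056) = 10.01.
Conjugate-depth relation: y₂/y₁ = ½[√(1 + 8Fr₁²) − 1] = ½[√802.45 − 1] = 13.66.
y₂ = 13.66 × 5.056 = 69.08 ft.
Tailwater y_tw = 97.06 ft: y_tw > y₂, so the jump is submerged.

y₂ = 69.08 ft; the jump is submerged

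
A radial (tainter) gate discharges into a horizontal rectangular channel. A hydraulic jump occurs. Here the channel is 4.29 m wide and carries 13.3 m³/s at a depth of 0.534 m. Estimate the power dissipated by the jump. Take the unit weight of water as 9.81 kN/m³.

q = Q/b = 13.3/4.29 = 3.10 m²/s; V₁ = q/y₁ = 5.81 m/s. Fr₁ = V₁/√(g·y₁) = 2.54.
By Bélanger, y₂/y₁ = ½[√(1 + 8Fr₁²) − 1] = ½[√52.47 − 1] = 3.12.
y₂ = 3.12 × 0.534 = 1.67 m.
Head loss: ΔE = (y₂ − y₁)³/(4y₁y₂) = (1.67 − 0.534)³/(4×0.534×1.67) = 1.45/3.56 = 0.409 m.
P = γ·Q·ΔE = 9.81 × 13.3 × 0.409 = 53.3 kW.

P = 53.3 kW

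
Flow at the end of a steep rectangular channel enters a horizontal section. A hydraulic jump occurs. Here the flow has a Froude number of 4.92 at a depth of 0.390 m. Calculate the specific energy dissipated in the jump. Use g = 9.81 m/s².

Fr₁ = 4.92 (given).
Sequent-depth ratio: y₂/y₁ = ½[√(1 + 8Fr₁²) − 1] = ½[√194.7 − 1] = 6.48.
y₂ = 6.48 × 0.390 = 2.53 m.
Head loss: ΔE = (y₂ − y₁)³/(4y₁y₂) = (2.53 − 0.390)³/(4×0.390×2.53) = 9.74/3.94 = 2.47 m.

ΔE = 2.47 m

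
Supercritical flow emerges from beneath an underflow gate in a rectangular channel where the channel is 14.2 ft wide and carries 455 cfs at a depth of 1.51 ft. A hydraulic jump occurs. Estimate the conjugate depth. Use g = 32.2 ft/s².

y₂ = 5.79 ft

q = Q/b = 455/14.2 = 32.0 ft²/s; V₁ = q/y₁ = 21.2 ft/s. Fr₁ = V₁/√(g·y₁) = 3.04.
Sequent-depth ratio: y₂/y₁ = ½[√(1 + 8Fr₁²) − 1] = ½[√75.09 − 1] = 3.83.
y₂ = 3.83 × 1.51 = 5.79 ft.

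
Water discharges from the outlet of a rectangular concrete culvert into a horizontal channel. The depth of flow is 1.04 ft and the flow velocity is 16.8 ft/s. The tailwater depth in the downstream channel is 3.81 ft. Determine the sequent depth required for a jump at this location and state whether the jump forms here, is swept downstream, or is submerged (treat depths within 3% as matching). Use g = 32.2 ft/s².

Fr₁ = V₁/√(g·y₁) = 16.8/√(32.2×1.04) = 2.90.
Sequent-depth ratio: y₂/y₁ = ½[√(1 + 8Fr₁²) − 1] = ½[√68.42 − 1] = 3.64.
y₂ = 3.64 × 1.04 = 3.78 ft.
Tailwater y_tw = 3.81 ft: y_tw ≈ y₂, so the jump forms here.

y₂ = 3.78 ft; the jump forms here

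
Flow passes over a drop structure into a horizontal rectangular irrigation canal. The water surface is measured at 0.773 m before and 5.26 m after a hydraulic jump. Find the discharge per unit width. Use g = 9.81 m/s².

For a rectangular channel the momentum equation gives q² = ½·g·y₁·y₂·(y₁ + y₂) = ½×9.81×0.773×5.26×6.03 = 120.
q = √120 = 11.0 m²/s.

q = 11.0 m²/s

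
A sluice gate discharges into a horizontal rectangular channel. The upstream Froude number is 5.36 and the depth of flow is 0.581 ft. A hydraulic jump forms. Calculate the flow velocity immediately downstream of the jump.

Fr₁ = 5.36 (given).
From the momentum equation for a rectangular channel, y₂/y₁ = ½[√(1 + 8Fr₁²) − 1] = ½[√230.8 − 1] = 7.10.
y₂ = 7.10 × 0.581 = 4.12 ft.
V₁ = Fr₁·√(g·y₁) = 5.36×√(32.2×0.581) = 23.2 ft/s; q = V₁·y₁ = 13.5 ft²/s.
V₂ = q/y₂ = 13.5/4.12 = 3.27 ft/s.

V₂ = 3.27 ft/s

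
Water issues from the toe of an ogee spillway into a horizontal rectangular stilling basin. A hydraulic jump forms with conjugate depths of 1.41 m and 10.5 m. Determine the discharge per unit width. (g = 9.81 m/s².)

q = 29.4 m²/s

For a rectangular channel the momentum equation gives q² = ½·g·y₁·y₂·(y₁ + y₂) = ½×9.81×1.41×10.5×11.9 = 865.
q = √865 = 29.4 m²/s.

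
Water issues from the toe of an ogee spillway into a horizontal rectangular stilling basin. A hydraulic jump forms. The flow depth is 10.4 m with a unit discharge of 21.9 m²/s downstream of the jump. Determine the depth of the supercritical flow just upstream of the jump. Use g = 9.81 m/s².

V₂ = q/y₂ = 21.9/10.4 = 2.11 m/s; Fr₂ = V₂/√(g·y₂) = 0.208.
Since the conjugate-depth ratio holds either way, y₁/y₂ = ½[√(1 + 8Fr₂²) − 1] = ½[√1.348 − 1] = 0.0805.
y₁ = 0.0805 × 10.4 = 0.837 m.

y₁ = 0.837 m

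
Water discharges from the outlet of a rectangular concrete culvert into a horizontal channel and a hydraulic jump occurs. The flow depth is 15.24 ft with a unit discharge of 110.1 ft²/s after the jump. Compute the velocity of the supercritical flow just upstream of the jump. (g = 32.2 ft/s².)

V₂ = q/y₂ = 110.1/15.24 = 7.224 ft/s; Fr₂ = V₂/√(g·y₂) = 0.3261.
From the momentum equation (using Fr₂), y₁/y₂ = ½[√(1 + 8Fr₂²) − 1] = ½[√1.8509 − 1] = 0.1802.
y₁ = 0.1802 × 15.24 = 2.747 ft.
V₁ = q/y₁ = 110.1/2.747 = 40.08 ft/s.

V₁ = 40.08 ft/s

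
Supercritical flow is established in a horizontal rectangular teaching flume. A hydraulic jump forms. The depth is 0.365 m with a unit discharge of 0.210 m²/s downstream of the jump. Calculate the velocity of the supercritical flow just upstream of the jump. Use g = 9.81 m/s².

V₂ = q/y₂ = 0.210/0.365 = 0.575 m/s; Fr₂ = V₂/√(g·y₂) = 0.304.
Since the conjugate-depth ratio holds either way, y₁/y₂ = ½[√(1 + 8Fr₂²) − 1] = ½[√1.740 − 1] = 0.159.
y₁ = 0.159 × 0.365 = 0.0582 m.
V₁ = q/y₁ = 0.210/0.0582 = 3.61 m/s.

V₁ = 3.61 m/s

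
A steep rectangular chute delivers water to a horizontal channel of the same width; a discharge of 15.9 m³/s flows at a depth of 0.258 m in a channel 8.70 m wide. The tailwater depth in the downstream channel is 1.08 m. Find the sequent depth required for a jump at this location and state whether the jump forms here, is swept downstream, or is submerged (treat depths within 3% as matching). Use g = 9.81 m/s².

q = Q/b = 15.9/8.70 = 1.83 m²/s; V₁ = q/y₁ = 7.08 m/s. Fr₁ = V₁/√(g·y₁) = 4.45.
Conjugate-depth relation: y₂/y₁ = ½[√(1 + 8Fr₁²) − 1] = ½[√159.6 − 1] = 5.82.
y₂ = 5.82 × 0.258 = 1.50 m.
Tailwater y_tw = 1.08 m: y_tw < y₂, so the jump is swept downstream.

y₂ = 1.50 m; the jump is swept downstream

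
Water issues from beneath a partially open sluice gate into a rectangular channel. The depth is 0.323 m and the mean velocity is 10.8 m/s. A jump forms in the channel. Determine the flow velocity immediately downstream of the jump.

Fr₁ = V₁/√(g·y₁) = 10.8/√(9.81×0.323) = 6.07.
Conjugate-depth relation: y₂/y₁ = ½[√(1 + 8Fr₁²) − 1] = ½[√295.5 − 1] = 8.09.
y₂ = 8.09 × 0.323 = 2.61 m.
q = V₁·y₁ = 10.8 × 0.323 = 3.49 m²/s.
V₂ = q/y₂ = 3.49/2.61 = 1.33 m/s.

V₂ = 1.33 m/s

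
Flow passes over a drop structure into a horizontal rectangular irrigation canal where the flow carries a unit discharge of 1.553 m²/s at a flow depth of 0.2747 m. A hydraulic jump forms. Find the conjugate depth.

y₂ = 1.208 m

V₁ = q/y₁ = 1.553/0.2747 = 5.653 m/s. Fr₁ = V₁/√(g·y₁) = 5.653/√(9.81×0.2747) = 3.444.
By Bélanger, y₂/y₁ = ½[√(1 + 8Fr₁²) − 1] = ½[√95.883 − 1] = 4.396.
y₂ = 4.396 × 0.2747 = 1.208 m.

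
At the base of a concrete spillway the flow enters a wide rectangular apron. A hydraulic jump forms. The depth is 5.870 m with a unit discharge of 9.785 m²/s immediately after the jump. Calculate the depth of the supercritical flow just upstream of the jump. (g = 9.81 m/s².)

y₁ = 0.5204 m

V₂ = q/y₂ = 9.785/5.870 = 1.667 m/s; Fr₂ = V₂/√(g·y₂) = 0.2197.
The Bélanger relation is symmetric: y₁/y₂ = ½[√(1 + 8Fr₂²) − 1] = ½[√1.3860 − 1] = 0.08865.
y₁ = 0.08865 × 5.870 = 0.5204 m.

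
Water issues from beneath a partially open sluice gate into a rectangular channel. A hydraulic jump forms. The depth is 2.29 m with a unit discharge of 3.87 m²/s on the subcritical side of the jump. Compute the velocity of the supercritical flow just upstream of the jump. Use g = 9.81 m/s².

V₂ = q/y₂ = 3.87/2.29 = 1.69 m/s; Fr₂ = V₂/√(g·y₂) = 0.357.
The Bélanger relation is symmetric: y₁/y₂ = ½[√(1 + 8Fr₂²) − 1] = ½[√2.017 − 1] = 0.210.
y₁ = 0.210 × 2.29 = 0.481 m.
V₁ = q/y₁ = 3.87/0.481 = 8.04 m/s.

V₁ = 8.04 m/s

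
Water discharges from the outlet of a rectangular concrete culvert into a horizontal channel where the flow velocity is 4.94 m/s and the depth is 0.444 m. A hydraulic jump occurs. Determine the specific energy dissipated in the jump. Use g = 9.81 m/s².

ΔE = 0.258 m

Fr₁ = V₁/√(g·y₁) = 4.94/√(9.81×0.444) = 2.37.
Bélanger equation: y₂/y₁ = ½[√(1 + 8Fr₁²) − 1] = ½[√45.82 − 1] = 2.88.
y₂ = 2.88 × 0.444 = 1.28 m.
q = V₁·y₁ = 4.94 × 0.444 = 2.19 m²/s. V₂ = q/y₂ = 2.19/1.28 = 1.71 m/s. E₁ = y₁ + V₁²/2g = 1.69 m; E₂ = y₂ + V₂²/2g = 1.43 m. ΔE = E₁ − E₂ = 0.258 m.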